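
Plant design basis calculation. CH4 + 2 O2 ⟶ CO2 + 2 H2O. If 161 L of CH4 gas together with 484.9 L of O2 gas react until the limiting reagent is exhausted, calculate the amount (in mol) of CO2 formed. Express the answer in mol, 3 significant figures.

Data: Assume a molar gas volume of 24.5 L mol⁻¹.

6.57 mol

n(CH4) = 161.0 / 24.5 = 6.571 mol
n(O2) = 484.9 / 24.5 = 19.79 mol
n/ν for CH4 = 6.571/1 = 6.571
n/ν for O2 = 19.79/2 = 9.895
Smallest n/ν is CH4 → limiting reagent.
n(CO2) = (1/1) × 6.571 = 6.571 mol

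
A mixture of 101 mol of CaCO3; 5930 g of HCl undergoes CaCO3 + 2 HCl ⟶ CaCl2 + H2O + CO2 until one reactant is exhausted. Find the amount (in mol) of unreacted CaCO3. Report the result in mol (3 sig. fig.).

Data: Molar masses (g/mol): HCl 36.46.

19.7 mol

n(CaCO3) = 101.0 mol
n(HCl) = 5930 / 36.46 = 162.6 mol
n/ν for CaCO3 = 101.0/1 = 101.0
n/ν for HCl = 162.6/2 = 81.30
Smallest n/ν is HCl → limiting reagent.
CaCO3 consumed = (1/2) × 162.6 = 81.30 mol
CaCO3 remaining = 101.0 − 81.30 = 19.70 mol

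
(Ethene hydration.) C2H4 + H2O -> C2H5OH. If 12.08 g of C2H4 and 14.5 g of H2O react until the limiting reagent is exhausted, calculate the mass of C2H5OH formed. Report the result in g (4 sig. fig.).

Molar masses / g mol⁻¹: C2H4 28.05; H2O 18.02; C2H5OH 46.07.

n(C2H4) = 12.08 / 28.05 = 0.4307 mol
n(H2O) = 14.50 / 18.02 = 0.8047 mol
n/ν → C2H4: 0.4307, H2O: 0.8047; C2H4 is limiting.
n(C2H5OH) = (1/1) × 0.4307 = 0.4307 mol
mass = 0.4307 × 46.07 = 19.84 g

19.84 g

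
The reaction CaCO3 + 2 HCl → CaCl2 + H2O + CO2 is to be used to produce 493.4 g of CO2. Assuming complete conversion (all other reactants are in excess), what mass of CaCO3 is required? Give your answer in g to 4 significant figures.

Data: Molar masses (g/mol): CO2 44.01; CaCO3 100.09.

1122 g

n(CO2) = 493.4 / 44.01 = 11.21 mol
n(CaCO3) = (1/1) × 11.21 = 11.21 mol
mass = 11.21 × 100.09 = 1122 g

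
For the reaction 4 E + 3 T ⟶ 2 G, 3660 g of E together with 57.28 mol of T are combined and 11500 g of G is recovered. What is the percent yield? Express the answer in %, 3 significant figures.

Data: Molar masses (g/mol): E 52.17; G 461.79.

n(E) = 3660 / 52.17 = 70.16 mol
n(T) = 57.28 mol
n/ν for E = 70.16/4 = 17.54
n/ν for T = 57.28/3 = 19.09
Smallest n/ν is E → limiting reagent.
theoretical n(G) = (2/4) × 70.16 = 35.08 mol → 16200 g
% yield = 11500 / 16200 × 100 = 70.99 %

71.0 %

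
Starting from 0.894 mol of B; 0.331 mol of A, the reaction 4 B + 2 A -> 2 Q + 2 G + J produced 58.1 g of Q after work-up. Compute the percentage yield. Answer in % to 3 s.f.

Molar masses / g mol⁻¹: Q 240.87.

72.9 %

n(B) = 0.8940 mol
n(A) = 0.3310 mol
n/ν for B = 0.8940/4 = 0.2235
n/ν for A = 0.3310/2 = 0.1655
Smallest n/ν is A → limiting reagent.
theoretical n(Q) = (2/2) × 0.3310 = 0.3310 mol → 79.73 g
% yield = 58.1 / 79.73 × 100 = 72.87 %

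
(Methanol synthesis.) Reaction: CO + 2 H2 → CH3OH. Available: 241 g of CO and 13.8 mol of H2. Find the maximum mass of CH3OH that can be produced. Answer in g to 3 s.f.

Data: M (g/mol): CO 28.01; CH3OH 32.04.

221 g

n(CO) = 241.0 / 28.01 = 8.604 mol
n(H2) = 13.80 mol
n/ν → CO: 8.604, H2: 6.900; H2 is limiting.
n(CH3OH) = (1/2) × 13.80 = 6.900 mol
mass = 6.900 × 32.04 = 221.1 g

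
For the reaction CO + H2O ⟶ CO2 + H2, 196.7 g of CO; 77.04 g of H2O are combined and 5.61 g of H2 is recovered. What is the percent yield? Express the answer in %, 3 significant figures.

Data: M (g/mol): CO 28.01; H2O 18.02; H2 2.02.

65.0 %

n(CO) = 196.7 / 28.01 = 7.022 mol
n(H2O) = 77.04 / 18.02 = 4.275 mol
n/ν for CO = 7.022/1 = 7.022
n/ν for H2O = 4.275/1 = 4.275
Smallest n/ν is H2O → limiting reagent.
theoretical n(H2) = (1/1) × 4.275 = 4.275 mol → 8.636 g
% yield = 5.61 / 8.636 × 100 = 64.96 %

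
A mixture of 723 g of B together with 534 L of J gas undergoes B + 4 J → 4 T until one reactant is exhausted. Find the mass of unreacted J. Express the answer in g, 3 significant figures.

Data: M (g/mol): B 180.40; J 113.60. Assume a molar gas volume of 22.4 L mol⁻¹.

887 g

n(B) = 723.0 / 180.40 = 4.008 mol
n(J) = 534.0 / 22.4 = 23.84 mol
n/ν → B: 4.008, J: 5.960; B is limiting.
J consumed = (4/1) × 4.008 = 16.03 mol
J remaining = 23.84 − 16.03 = 7.810 mol
mass = 7.810 × 113.60 = 887.2 g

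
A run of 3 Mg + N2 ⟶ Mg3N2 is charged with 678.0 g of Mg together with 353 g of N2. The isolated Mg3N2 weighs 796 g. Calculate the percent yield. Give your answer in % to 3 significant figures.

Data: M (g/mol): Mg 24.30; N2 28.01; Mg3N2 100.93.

84.8 %

n(Mg) = 678.0 / 24.30 = 27.90 mol
n(N2) = 353.0 / 28.01 = 12.60 mol
n/ν → Mg: 9.300, N2: 12.60; Mg is limiting.
theoretical n(Mg3N2) = (1/3) × 27.90 = 9.300 mol → 938.6 g
% yield = 796 / 938.6 × 100 = 84.81 %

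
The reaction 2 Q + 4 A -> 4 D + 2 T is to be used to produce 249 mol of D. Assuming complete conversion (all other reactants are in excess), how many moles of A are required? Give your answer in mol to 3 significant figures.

249 mol

n(D) = 249.0 mol
n(A) = (4/4) × 249.0 = 249.0 mol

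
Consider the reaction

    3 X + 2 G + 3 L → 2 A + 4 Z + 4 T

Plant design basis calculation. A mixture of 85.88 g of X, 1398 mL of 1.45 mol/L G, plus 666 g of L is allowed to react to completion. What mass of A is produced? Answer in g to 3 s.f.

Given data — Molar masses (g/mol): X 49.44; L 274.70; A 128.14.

n(X) = 85.88 / 49.44 = 1.737 mol
n(G) = 1.45 × 1398/1000 = 2.027 mol
n(L) = 666.0 / 274.70 = 2.424 mol
n/ν → X: 0.5790, G: 1.014, L: 0.8080; X is limiting.
n(A) = (2/3) × 1.737 = 1.158 mol
mass = 1.158 × 128.14 = 148.4 g

148 g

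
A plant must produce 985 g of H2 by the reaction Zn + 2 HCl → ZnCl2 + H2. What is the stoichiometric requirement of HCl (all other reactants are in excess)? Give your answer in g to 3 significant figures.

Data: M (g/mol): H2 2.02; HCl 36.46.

35600 g

n(H2) = 985 / 2.02 = 487.6 mol
n(HCl) = (2/1) × 487.6 = 975.2 mol
mass = 975.2 × 36.46 = 35560 g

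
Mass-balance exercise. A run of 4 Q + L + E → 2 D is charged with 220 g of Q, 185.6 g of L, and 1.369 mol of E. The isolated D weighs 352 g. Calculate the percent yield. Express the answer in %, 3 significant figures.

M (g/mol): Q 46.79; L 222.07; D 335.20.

62.8 %

n(Q) = 220.0 / 46.79 = 4.702 mol
n(L) = 185.6 / 222.07 = 0.8358 mol
n(E) = 1.369 mol
n/ν for Q = 4.702/4 = 1.176
n/ν for L = 0.8358/1 = 0.8358
n/ν for E = 1.369/1 = 1.369
Smallest n/ν is L → limiting reagent.
theoretical n(D) = (2/1) × 0.8358 = 1.672 mol → 560.5 g
% yield = 352 / 560.5 × 100 = 62.80 %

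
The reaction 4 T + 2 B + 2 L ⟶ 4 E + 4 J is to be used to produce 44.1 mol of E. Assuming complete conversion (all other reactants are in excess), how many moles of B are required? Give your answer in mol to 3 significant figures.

n(E) = 44.10 mol
n(B) = (2/4) × 44.10 = 22.05 mol

22.1 mol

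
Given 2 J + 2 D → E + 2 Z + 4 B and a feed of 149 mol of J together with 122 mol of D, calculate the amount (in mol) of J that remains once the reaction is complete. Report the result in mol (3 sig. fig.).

n(J) = 149.0 mol
n(D) = 122.0 mol
n/ν for J = 149.0/2 = 74.50
n/ν for D = 122.0/2 = 61.00
Smallest n/ν is D → limiting reagent.
J consumed = (2/2) × 122.0 = 122.0 mol
J remaining = 149.0 − 122.0 = 27.00 mol

27.0 mol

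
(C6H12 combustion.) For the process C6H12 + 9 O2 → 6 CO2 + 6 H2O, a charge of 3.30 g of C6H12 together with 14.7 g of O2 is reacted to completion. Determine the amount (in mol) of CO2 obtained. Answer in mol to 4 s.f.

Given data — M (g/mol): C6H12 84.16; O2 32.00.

n(C6H12) = 3.300 / 84.16 = 0.03921 mol
n(O2) = 14.70 / 32.00 = 0.4594 mol
n/ν for C6H12 = 0.03921/1 = 0.03921
n/ν for O2 = 0.4594/9 = 0.05104
Smallest n/ν is C6H12 → limiting reagent.
n(CO2) = (6/1) × 0.03921 = 0.2353 mol

0.2353 mol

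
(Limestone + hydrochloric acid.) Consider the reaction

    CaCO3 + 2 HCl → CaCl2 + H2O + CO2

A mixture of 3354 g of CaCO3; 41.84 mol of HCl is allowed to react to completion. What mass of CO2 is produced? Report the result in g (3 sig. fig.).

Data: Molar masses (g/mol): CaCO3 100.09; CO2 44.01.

921 g

n(CaCO3) = 3354 / 100.09 = 33.51 mol
n(HCl) = 41.84 mol
n/ν for CaCO3 = 33.51/1 = 33.51
n/ν for HCl = 41.84/2 = 20.92
Smallest n/ν is HCl → limiting reagent.
n(CO2) = (1/2) × 41.84 = 20.92 mol
mass = 20.92 × 44.01 = 920.7 g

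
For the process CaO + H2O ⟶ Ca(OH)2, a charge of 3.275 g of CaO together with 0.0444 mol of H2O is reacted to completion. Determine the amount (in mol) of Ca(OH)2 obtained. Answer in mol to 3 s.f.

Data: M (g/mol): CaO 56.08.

n(CaO) = 3.275 / 56.08 = 0.05840 mol
n(H2O) = 0.04440 mol
n/ν for CaO = 0.05840/1 = 0.05840
n/ν for H2O = 0.04440/1 = 0.04440
Smallest n/ν is H2O → limiting reagent.
n(Ca(OH)2) = (1/1) × 0.04440 = 0.04440 mol

0.0444 mol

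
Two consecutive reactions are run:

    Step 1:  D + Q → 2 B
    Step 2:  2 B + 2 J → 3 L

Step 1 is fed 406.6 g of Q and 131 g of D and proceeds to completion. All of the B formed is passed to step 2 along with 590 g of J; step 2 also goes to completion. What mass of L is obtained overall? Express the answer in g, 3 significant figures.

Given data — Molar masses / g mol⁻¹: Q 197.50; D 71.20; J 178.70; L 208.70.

Step 1:
n(Q) = 406.6 / 197.50 = 2.059 mol
n(D) = 131.0 / 71.20 = 1.840 mol
n/ν for Q = 2.059/1 = 2.059
n/ν for D = 1.840/1 = 1.840
Smallest n/ν is D → limiting reagent.
n(B) produced = (2/1) × 1.840 = 3.680 mol
Step 2:
n(B) available = 3.680 mol
n(J) = 590.0 / 178.70 = 3.302 mol
n/ν for B = 3.680/2 = 1.840
n/ν for J = 3.302/2 = 1.651
Smallest n/ν is J → limiting reagent.
n(L) = (3/2) × 3.302 = 4.953 mol
mass = 4.953 × 208.70 = 1034 g

1030 g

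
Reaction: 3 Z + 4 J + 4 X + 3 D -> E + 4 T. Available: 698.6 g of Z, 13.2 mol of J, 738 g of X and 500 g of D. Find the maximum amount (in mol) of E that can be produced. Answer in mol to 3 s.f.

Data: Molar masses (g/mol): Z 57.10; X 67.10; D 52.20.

2.75 mol

n(Z) = 698.6 / 57.10 = 12.23 mol
n(J) = 13.20 mol
n(X) = 738.0 / 67.10 = 11.00 mol
n(D) = 500.0 / 52.20 = 9.579 mol
n/ν → Z: 4.077, J: 3.300, X: 2.750, D: 3.193; X is limiting.
n(E) = (1/4) × 11.00 = 2.750 mol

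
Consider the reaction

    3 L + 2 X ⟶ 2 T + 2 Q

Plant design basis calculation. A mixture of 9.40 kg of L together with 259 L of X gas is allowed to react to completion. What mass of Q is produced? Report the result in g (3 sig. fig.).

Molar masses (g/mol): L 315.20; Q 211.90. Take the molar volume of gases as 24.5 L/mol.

2240 g

n(L) = 9.400×1000 / 315.20 = 29.82 mol
n(X) = 259.0 / 24.5 = 10.57 mol
n/ν for L = 29.82/3 = 9.940
n/ν for X = 10.57/2 = 5.285
Smallest n/ν is X → limiting reagent.
n(Q) = (2/2) × 10.57 = 10.57 mol
mass = 10.57 × 211.90 = 2240 g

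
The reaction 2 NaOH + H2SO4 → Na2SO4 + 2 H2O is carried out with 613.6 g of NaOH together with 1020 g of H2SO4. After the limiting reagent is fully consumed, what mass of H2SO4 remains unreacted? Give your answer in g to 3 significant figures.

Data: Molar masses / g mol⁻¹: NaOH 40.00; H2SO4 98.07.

268 g

n(NaOH) = 613.6 / 40.00 = 15.34 mol
n(H2SO4) = 1020 / 98.07 = 10.40 mol
n/ν for NaOH = 15.34/2 = 7.670
n/ν for H2SO4 = 10.40/1 = 10.40
Smallest n/ν is NaOH → limiting reagent.
H2SO4 consumed = (1/2) × 15.34 = 7.670 mol
H2SO4 remaining = 10.40 − 7.670 = 2.730 mol
mass = 2.730 × 98.07 = 267.7 g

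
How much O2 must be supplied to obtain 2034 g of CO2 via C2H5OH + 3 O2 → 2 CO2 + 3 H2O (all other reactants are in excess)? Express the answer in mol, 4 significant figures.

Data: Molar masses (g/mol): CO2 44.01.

n(CO2) = 2034 / 44.01 = 46.22 mol
n(O2) = (3/2) × 46.22 = 69.33 mol

69.33 mol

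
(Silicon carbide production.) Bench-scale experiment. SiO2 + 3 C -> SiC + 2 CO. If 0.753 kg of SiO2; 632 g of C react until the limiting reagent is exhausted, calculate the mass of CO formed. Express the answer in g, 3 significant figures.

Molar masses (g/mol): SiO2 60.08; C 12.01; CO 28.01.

702 g

n(SiO2) = 0.7530×1000 / 60.08 = 12.53 mol
n(C) = 632.0 / 12.01 = 52.62 mol
n/ν → SiO2: 12.53, C: 17.54; SiO2 is limiting.
n(CO) = (2/1) × 12.53 = 25.06 mol
mass = 25.06 × 28.01 = 701.9 g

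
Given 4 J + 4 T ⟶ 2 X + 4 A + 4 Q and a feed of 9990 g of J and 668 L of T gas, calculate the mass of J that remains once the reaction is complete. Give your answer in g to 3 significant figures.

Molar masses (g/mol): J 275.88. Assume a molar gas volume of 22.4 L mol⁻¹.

1760 g

n(J) = 9990 / 275.88 = 36.21 mol
n(T) = 668.0 / 22.4 = 29.82 mol
n/ν → J: 9.053, T: 7.455; T is limiting.
J consumed = (4/4) × 29.82 = 29.82 mol
J remaining = 36.21 − 29.82 = 6.390 mol
mass = 6.390 × 275.88 = 1763 g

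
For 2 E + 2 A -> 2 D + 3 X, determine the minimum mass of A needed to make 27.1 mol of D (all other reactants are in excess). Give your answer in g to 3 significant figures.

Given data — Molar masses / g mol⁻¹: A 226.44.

n(D) = 27.10 mol
n(A) = (2/2) × 27.10 = 27.10 mol
mass = 27.10 × 226.44 = 6137 g

6140 g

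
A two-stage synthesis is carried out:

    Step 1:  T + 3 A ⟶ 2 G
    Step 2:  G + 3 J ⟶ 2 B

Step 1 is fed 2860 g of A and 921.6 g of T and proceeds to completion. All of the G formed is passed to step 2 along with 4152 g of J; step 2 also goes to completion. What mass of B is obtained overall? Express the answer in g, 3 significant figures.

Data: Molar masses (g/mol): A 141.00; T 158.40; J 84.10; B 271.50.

Step 1:
n(A) = 2860 / 141.00 = 20.28 mol
n(T) = 921.6 / 158.40 = 5.818 mol
n/ν → A: 6.760, T: 5.818; T is limiting.
n(G) produced = (2/1) × 5.818 = 11.64 mol
Step 2:
n(G) available = 11.64 mol
n(J) = 4152 / 84.10 = 49.37 mol
n/ν → G: 11.64, J: 16.46; G is limiting.
n(B) = (2/1) × 11.64 = 23.28 mol
mass = 23.28 × 271.50 = 6321 g

6320 g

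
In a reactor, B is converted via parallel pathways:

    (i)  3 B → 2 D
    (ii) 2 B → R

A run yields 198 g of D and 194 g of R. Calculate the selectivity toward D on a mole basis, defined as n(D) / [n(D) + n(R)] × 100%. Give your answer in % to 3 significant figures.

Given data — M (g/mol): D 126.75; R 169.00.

57.6 %

n(D) = 198 / 126.75 = 1.562 mol
n(R) = 194 / 169.00 = 1.148 mol
selectivity = 1.562/(1.562+1.148) × 100 = 57.64 %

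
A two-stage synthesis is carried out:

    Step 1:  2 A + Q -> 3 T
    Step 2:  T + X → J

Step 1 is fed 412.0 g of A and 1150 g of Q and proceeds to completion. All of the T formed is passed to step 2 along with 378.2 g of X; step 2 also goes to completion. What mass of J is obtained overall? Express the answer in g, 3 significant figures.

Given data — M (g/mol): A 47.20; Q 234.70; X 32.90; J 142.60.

Step 1:
n(A) = 412.0 / 47.20 = 8.729 mol
n(Q) = 1150 / 234.70 = 4.900 mol
n/ν for A = 8.729/2 = 4.365
n/ν for Q = 4.900/1 = 4.900
Smallest n/ν is A → limiting reagent.
n(T) produced = (3/2) × 8.729 = 13.09 mol
Step 2:
n(T) available = 13.09 mol
n(X) = 378.2 / 32.90 = 11.50 mol
n/ν for T = 13.09/1 = 13.09
n/ν for X = 11.50/1 = 11.50
Smallest n/ν is X → limiting reagent.
n(J) = (1/1) × 11.50 = 11.50 mol
mass = 11.50 × 142.60 = 1640 g

1640 g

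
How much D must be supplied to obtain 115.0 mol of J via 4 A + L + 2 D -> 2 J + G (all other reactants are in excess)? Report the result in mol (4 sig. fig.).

n(J) = 115.0 mol
n(D) = (2/2) × 115.0 = 115.0 mol

115.0 mol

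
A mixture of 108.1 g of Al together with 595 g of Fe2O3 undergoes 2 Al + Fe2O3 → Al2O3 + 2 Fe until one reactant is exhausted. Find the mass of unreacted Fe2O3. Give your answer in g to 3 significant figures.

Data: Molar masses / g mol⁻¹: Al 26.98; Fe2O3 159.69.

275 g

n(Al) = 108.1 / 26.98 = 4.007 mol
n(Fe2O3) = 595.0 / 159.69 = 3.726 mol
n/ν for Al = 4.007/2 = 2.004
n/ν for Fe2O3 = 3.726/1 = 3.726
Smallest n/ν is Al → limiting reagent.
Fe2O3 consumed = (1/2) × 4.007 = 2.004 mol
Fe2O3 remaining = 3.726 − 2.004 = 1.722 mol
mass = 1.722 × 159.69 = 275.0 g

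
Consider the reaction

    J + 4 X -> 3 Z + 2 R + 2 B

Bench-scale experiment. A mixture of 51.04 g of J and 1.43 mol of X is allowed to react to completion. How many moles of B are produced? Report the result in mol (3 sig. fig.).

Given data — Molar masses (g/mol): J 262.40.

0.389 mol

n(J) = 51.04 / 262.40 = 0.1945 mol
n(X) = 1.430 mol
n/ν for J = 0.1945/1 = 0.1945
n/ν for X = 1.430/4 = 0.3575
Smallest n/ν is J → limiting reagent.
n(B) = (2/1) × 0.1945 = 0.3890 mol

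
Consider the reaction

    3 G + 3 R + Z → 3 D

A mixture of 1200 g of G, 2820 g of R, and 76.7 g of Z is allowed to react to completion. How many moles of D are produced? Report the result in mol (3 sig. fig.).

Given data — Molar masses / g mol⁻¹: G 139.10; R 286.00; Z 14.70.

n(G) = 1200 / 139.10 = 8.627 mol
n(R) = 2820 / 286.00 = 9.860 mol
n(Z) = 76.70 / 14.70 = 5.218 mol
n/ν → G: 2.876, R: 3.287, Z: 5.218; G is limiting.
n(D) = (3/3) × 8.627 = 8.627 mol

8.63 mol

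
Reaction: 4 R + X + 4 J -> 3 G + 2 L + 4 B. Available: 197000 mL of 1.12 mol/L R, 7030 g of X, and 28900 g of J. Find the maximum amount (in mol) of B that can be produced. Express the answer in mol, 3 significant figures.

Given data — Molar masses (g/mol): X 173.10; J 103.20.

n(R) = 1.12 × 197000/1000 = 220.6 mol
n(X) = 7030 / 173.10 = 40.61 mol
n(J) = 28900 / 103.20 = 280.0 mol
n/ν → R: 55.15, X: 40.61, J: 70.00; X is limiting.
n(B) = (4/1) × 40.61 = 162.4 mol

162 mol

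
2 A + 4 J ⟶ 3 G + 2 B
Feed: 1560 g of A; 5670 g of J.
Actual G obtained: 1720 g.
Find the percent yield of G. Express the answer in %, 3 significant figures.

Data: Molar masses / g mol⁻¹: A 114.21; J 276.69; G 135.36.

n(A) = 1560 / 114.21 = 13.66 mol
n(J) = 5670 / 276.69 = 20.49 mol
n/ν → A: 6.830, J: 5.123; J is limiting.
theoretical n(G) = (3/4) × 20.49 = 15.37 mol → 2080 g
% yield = 1720 / 2080 × 100 = 82.69 %

82.7 %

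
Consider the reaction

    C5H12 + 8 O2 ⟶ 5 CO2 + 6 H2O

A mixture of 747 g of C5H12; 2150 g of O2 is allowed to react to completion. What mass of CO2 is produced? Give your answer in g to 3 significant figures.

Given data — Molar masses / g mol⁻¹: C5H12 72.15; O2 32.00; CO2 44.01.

n(C5H12) = 747.0 / 72.15 = 10.35 mol
n(O2) = 2150 / 32.00 = 67.19 mol
n/ν for C5H12 = 10.35/1 = 10.35
n/ν for O2 = 67.19/8 = 8.399
Smallest n/ν is O2 → limiting reagent.
n(CO2) = (5/8) × 67.19 = 41.99 mol
mass = 41.99 × 44.01 = 1848 g

1850 g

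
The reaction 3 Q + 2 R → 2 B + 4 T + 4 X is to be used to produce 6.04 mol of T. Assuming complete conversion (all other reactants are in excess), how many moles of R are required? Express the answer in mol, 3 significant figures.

n(T) = 6.040 mol
n(R) = (2/4) × 6.040 = 3.020 mol

3.02 mol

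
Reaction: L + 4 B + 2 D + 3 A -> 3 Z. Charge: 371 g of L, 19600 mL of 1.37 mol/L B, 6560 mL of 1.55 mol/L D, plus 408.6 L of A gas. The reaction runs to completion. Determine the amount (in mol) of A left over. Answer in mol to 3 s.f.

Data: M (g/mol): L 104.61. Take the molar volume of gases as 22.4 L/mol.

7.60 mol

n(L) = 371.0 / 104.61 = 3.547 mol
n(B) = 1.37 × 19600/1000 = 26.85 mol
n(D) = 1.55 × 6560/1000 = 10.17 mol
n(A) = 408.6 / 22.4 = 18.24 mol
n/ν → L: 3.547, B: 6.713, D: 5.085, A: 6.080; L is limiting.
A consumed = (3/1) × 3.547 = 10.64 mol
A remaining = 18.24 − 10.64 = 7.600 mol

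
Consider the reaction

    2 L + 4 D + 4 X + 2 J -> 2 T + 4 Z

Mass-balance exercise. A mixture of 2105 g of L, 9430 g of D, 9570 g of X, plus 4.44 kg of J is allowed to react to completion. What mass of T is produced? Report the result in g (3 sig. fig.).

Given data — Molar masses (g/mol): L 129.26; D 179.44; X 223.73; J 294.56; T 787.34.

11900 g

n(L) = 2105 / 129.26 = 16.29 mol
n(D) = 9430 / 179.44 = 52.55 mol
n(X) = 9570 / 223.73 = 42.77 mol
n(J) = 4.440×1000 / 294.56 = 15.07 mol
n/ν for L = 16.29/2 = 8.145
n/ν for D = 52.55/4 = 13.14
n/ν for X = 42.77/4 = 10.69
n/ν for J = 15.07/2 = 7.535
Smallest n/ν is J → limiting reagent.
n(T) = (2/2) × 15.07 = 15.07 mol
mass = 15.07 × 787.34 = 11870 g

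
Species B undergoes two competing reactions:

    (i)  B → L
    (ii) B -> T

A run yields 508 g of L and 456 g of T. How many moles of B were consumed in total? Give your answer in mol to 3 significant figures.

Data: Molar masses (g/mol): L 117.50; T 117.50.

n(L) = 508 / 117.50 = 4.323 mol
n(T) = 456 / 117.50 = 3.881 mol
n(B) via (i) = (1/1)×4.323 = 4.323 mol
n(B) via (ii) = (1/1)×3.881 = 3.881 mol
total n(B) = 4.323 + 3.881 = 8.204 mol

8.20 mol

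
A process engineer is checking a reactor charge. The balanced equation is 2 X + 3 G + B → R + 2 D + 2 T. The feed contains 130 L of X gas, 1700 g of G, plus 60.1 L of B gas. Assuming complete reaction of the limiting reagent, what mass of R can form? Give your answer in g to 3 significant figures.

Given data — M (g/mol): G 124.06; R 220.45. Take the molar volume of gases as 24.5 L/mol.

n(X) = 130.0 / 24.5 = 5.306 mol
n(G) = 1700 / 124.06 = 13.70 mol
n(B) = 60.10 / 24.5 = 2.453 mol
n/ν for X = 5.306/2 = 2.653
n/ν for G = 13.70/3 = 4.567
n/ν for B = 2.453/1 = 2.453
Smallest n/ν is B → limiting reagent.
n(R) = (1/1) × 2.453 = 2.453 mol
mass = 2.453 × 220.45 = 540.8 g

541 g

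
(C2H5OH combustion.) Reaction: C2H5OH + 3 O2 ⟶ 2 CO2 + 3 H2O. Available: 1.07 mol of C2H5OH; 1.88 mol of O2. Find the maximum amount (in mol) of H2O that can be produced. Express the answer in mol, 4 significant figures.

1.880 mol

n(C2H5OH) = 1.070 mol
n(O2) = 1.880 mol
n/ν → C2H5OH: 1.070, O2: 0.6267; O2 is limiting.
n(H2O) = (3/3) × 1.880 = 1.880 mol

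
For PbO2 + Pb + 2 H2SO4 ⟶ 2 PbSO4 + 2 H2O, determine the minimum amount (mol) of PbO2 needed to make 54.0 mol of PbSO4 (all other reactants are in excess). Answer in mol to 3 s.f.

n(PbSO4) = 54.00 mol
n(PbO2) = (1/2) × 54.00 = 27.00 mol

27.0 mol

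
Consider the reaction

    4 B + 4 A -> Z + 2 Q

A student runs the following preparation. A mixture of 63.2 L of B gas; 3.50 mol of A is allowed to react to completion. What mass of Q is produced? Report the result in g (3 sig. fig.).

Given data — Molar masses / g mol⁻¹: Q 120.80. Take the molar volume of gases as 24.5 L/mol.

n(B) = 63.20 / 24.5 = 2.580 mol
n(A) = 3.500 mol
n/ν for B = 2.580/4 = 0.6450
n/ν for A = 3.500/4 = 0.8750
Smallest n/ν is B → limiting reagent.
n(Q) = (2/4) × 2.580 = 1.290 mol
mass = 1.290 × 120.80 = 155.8 g

156 g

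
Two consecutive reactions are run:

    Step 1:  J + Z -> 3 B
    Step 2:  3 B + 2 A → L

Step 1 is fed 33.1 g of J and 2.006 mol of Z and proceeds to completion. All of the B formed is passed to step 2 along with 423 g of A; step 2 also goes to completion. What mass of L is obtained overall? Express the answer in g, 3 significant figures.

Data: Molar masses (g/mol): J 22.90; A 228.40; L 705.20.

653 g

Step 1:
n(J) = 33.10 / 22.90 = 1.445 mol
n(Z) = 2.006 mol
n/ν → J: 1.445, Z: 2.006; J is limiting.
n(B) produced = (3/1) × 1.445 = 4.335 mol
Step 2:
n(B) available = 4.335 mol
n(A) = 423.0 / 228.40 = 1.852 mol
n/ν → B: 1.445, A: 0.9260; A is limiting.
n(L) = (1/2) × 1.852 = 0.9260 mol
mass = 0.9260 × 705.20 = 653.0 g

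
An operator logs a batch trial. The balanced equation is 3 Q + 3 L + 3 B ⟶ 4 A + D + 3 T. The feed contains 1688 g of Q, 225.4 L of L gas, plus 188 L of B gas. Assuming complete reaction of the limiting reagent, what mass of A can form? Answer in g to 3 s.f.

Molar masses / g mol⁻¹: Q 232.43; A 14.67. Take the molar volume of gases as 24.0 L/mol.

n(Q) = 1688 / 232.43 = 7.262 mol
n(L) = 225.4 / 24.0 = 9.392 mol
n(B) = 188.0 / 24.0 = 7.833 mol
n/ν → Q: 2.421, L: 3.131, B: 2.611; Q is limiting.
n(A) = (4/3) × 7.262 = 9.683 mol
mass = 9.683 × 14.67 = 142.0 g

142 g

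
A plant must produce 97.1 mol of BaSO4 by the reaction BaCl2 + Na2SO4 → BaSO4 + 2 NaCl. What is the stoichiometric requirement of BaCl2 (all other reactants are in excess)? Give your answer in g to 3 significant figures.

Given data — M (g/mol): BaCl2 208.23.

n(BaSO4) = 97.10 mol
n(BaCl2) = (1/1) × 97.10 = 97.10 mol
mass = 97.10 × 208.23 = 20220 g

20200 g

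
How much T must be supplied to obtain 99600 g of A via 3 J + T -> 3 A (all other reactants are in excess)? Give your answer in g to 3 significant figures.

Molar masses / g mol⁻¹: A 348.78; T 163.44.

15600 g

n(A) = 99600 / 348.78 = 285.6 mol
n(T) = (1/3) × 285.6 = 95.20 mol
mass = 95.20 × 163.44 = 15560 g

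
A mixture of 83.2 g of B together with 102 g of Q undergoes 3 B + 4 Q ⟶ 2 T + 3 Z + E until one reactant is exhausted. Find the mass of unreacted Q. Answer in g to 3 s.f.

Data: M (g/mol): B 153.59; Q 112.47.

20.8 g

n(B) = 83.20 / 153.59 = 0.5417 mol
n(Q) = 102.0 / 112.47 = 0.9069 mol
n/ν for B = 0.5417/3 = 0.1806
n/ν for Q = 0.9069/4 = 0.2267
Smallest n/ν is B → limiting reagent.
Q consumed = (4/3) × 0.5417 = 0.7223 mol
Q remaining = 0.9069 − 0.7223 = 0.1846 mol
mass = 0.1846 × 112.47 = 20.76 g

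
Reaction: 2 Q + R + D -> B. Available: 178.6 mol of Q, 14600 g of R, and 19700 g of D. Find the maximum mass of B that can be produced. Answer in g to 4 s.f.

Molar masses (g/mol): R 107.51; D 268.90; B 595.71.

n(Q) = 178.6 mol
n(R) = 14600 / 107.51 = 135.8 mol
n(D) = 19700 / 268.90 = 73.26 mol
n/ν for Q = 178.6/2 = 89.30
n/ν for R = 135.8/1 = 135.8
n/ν for D = 73.26/1 = 73.26
Smallest n/ν is D → limiting reagent.
n(B) = (1/1) × 73.26 = 73.26 mol
mass = 73.26 × 595.71 = 43640 g

43640 g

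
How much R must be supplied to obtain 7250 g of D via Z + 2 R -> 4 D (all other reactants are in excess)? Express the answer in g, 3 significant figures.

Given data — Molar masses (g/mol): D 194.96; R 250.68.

n(D) = 7250 / 194.96 = 37.19 mol
n(R) = (2/4) × 37.19 = 18.60 mol
mass = 18.60 × 250.68 = 4663 g

4660 g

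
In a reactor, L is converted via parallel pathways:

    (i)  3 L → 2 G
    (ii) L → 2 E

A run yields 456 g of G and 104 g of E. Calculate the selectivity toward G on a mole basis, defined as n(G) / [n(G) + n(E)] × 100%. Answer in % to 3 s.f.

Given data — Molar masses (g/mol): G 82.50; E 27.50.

n(G) = 456 / 82.50 = 5.527 mol
n(E) = 104 / 27.50 = 3.782 mol
selectivity = 5.527/(5.527+3.782) × 100 = 59.37 %

59.4 %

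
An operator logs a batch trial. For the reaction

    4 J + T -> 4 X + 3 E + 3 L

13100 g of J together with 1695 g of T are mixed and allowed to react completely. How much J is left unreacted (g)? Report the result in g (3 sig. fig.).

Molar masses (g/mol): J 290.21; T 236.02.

n(J) = 13100 / 290.21 = 45.14 mol
n(T) = 1695 / 236.02 = 7.182 mol
n/ν for J = 45.14/4 = 11.29
n/ν for T = 7.182/1 = 7.182
Smallest n/ν is T → limiting reagent.
J consumed = (4/1) × 7.182 = 28.73 mol
J remaining = 45.14 − 28.73 = 16.41 mol
mass = 16.41 × 290.21 = 4762 g

4760 g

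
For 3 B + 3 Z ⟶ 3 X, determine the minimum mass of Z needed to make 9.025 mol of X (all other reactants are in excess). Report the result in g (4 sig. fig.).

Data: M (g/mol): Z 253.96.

2292 g

n(X) = 9.025 mol
n(Z) = (3/3) × 9.025 = 9.025 mol
mass = 9.025 × 253.96 = 2292 g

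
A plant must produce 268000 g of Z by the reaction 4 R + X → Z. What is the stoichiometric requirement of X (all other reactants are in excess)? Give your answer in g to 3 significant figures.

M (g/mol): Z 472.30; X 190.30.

108000 g

n(Z) = 268000 / 472.30 = 567.4 mol
n(X) = (1/1) × 567.4 = 567.4 mol
mass = 567.4 × 190.30 = 108000 g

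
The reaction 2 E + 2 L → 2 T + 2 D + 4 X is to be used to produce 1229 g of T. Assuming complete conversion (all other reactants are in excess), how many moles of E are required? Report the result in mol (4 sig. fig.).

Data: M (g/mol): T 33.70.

n(T) = 1229 / 33.70 = 36.47 mol
n(E) = (2/2) × 36.47 = 36.47 mol

36.47 mol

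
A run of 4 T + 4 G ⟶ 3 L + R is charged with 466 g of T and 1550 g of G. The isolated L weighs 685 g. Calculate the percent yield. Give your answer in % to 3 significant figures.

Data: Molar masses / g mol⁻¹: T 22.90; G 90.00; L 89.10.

59.5 %

n(T) = 466.0 / 22.90 = 20.35 mol
n(G) = 1550 / 90.00 = 17.22 mol
n/ν → T: 5.088, G: 4.305; G is limiting.
theoretical n(L) = (3/4) × 17.22 = 12.92 mol → 1151 g
% yield = 685 / 1151 × 100 = 59.51 %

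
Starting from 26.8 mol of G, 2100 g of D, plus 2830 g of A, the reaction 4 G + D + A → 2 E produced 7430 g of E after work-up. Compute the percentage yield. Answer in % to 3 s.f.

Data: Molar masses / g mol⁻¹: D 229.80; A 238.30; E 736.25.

n(G) = 26.80 mol
n(D) = 2100 / 229.80 = 9.138 mol
n(A) = 2830 / 238.30 = 11.88 mol
n/ν for G = 26.80/4 = 6.700
n/ν for D = 9.138/1 = 9.138
n/ν for A = 11.88/1 = 11.88
Smallest n/ν is G → limiting reagent.
theoretical n(E) = (2/4) × 26.80 = 13.40 mol → 9866 g
% yield = 7430 / 9866 × 100 = 75.31 %

75.3 %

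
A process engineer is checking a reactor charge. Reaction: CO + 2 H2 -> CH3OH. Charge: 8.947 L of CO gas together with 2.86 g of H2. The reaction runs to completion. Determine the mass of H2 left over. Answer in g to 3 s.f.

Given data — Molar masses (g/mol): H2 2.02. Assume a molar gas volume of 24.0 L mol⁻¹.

1.35 g

n(CO) = 8.947 / 24.0 = 0.3728 mol
n(H2) = 2.860 / 2.02 = 1.416 mol
n/ν for CO = 0.3728/1 = 0.3728
n/ν for H2 = 1.416/2 = 0.7080
Smallest n/ν is CO → limiting reagent.
H2 consumed = (2/1) × 0.3728 = 0.7456 mol
H2 remaining = 1.416 − 0.7456 = 0.6704 mol
mass = 0.6704 × 2.02 = 1.354 g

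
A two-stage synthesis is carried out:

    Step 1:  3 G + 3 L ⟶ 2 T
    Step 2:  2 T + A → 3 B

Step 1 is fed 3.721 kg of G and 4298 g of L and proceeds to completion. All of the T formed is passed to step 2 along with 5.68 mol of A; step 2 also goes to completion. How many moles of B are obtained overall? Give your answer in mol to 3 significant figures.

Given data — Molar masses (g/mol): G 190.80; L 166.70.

Step 1:
n(G) = 3.721×1000 / 190.80 = 19.50 mol
n(L) = 4298 / 166.70 = 25.78 mol
n/ν → G: 6.500, L: 8.593; G is limiting.
n(T) produced = (2/3) × 19.50 = 13.00 mol
Step 2:
n(T) available = 13.00 mol
n(A) = 5.680 mol
n/ν → T: 6.500, A: 5.680; A is limiting.
n(B) = (3/1) × 5.680 = 17.04 mol

17.0 mol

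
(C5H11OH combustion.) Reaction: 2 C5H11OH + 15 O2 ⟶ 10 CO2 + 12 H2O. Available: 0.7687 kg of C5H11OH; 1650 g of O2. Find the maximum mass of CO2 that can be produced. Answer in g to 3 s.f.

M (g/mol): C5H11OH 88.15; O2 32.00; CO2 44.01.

1510 g

n(C5H11OH) = 0.7687×1000 / 88.15 = 8.720 mol
n(O2) = 1650 / 32.00 = 51.56 mol
n/ν for C5H11OH = 8.720/2 = 4.360
n/ν for O2 = 51.56/15 = 3.437
Smallest n/ν is O2 → limiting reagent.
n(CO2) = (10/15) × 51.56 = 34.37 mol
mass = 34.37 × 44.01 = 1513 g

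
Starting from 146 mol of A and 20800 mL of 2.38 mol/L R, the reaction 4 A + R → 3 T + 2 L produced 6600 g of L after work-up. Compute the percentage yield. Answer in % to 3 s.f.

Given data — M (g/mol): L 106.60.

n(A) = 146.0 mol
n(R) = 2.38 × 20800/1000 = 49.50 mol
n/ν → A: 36.50, R: 49.50; A is limiting.
theoretical n(L) = (2/4) × 146.0 = 73.00 mol → 7782 g
% yield = 6600 / 7782 × 100 = 84.81 %

84.8 %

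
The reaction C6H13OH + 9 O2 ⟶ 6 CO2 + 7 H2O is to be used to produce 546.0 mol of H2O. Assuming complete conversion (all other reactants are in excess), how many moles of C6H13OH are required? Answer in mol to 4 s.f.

n(H2O) = 546.0 mol
n(C6H13OH) = (1/7) × 546.0 = 78.00 mol

78.00 mol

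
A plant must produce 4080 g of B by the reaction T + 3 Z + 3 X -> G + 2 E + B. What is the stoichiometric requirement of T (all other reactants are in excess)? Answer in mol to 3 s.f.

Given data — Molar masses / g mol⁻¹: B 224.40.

n(B) = 4080 / 224.40 = 18.18 mol
n(T) = (1/1) × 18.18 = 18.18 mol

18.2 mol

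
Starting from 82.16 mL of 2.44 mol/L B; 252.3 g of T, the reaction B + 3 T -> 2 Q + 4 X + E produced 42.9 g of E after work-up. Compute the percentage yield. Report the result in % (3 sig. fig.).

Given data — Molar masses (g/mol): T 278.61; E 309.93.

n(B) = 2.44 × 82.16/1000 = 0.2005 mol
n(T) = 252.3 / 278.61 = 0.9056 mol
n/ν → B: 0.2005, T: 0.3019; B is limiting.
theoretical n(E) = (1/1) × 0.2005 = 0.2005 mol → 62.14 g
% yield = 42.9 / 62.14 × 100 = 69.04 %

69.0 %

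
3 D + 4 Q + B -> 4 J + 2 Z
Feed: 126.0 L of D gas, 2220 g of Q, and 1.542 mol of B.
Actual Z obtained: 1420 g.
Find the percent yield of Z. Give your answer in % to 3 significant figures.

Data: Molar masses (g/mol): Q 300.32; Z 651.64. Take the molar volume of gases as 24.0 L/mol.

70.7 %

n(D) = 126.0 / 24.0 = 5.250 mol
n(Q) = 2220 / 300.32 = 7.392 mol
n(B) = 1.542 mol
n/ν for D = 5.250/3 = 1.750
n/ν for Q = 7.392/4 = 1.848
n/ν for B = 1.542/1 = 1.542
Smallest n/ν is B → limiting reagent.
theoretical n(Z) = (2/1) × 1.542 = 3.084 mol → 2010 g
% yield = 1420 / 2010 × 100 = 70.65 %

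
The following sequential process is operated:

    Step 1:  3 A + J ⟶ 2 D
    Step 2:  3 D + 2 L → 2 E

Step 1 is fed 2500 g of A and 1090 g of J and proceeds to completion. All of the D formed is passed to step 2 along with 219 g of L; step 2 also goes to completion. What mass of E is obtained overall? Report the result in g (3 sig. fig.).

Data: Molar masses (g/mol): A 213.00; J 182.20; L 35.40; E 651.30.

Step 1:
n(A) = 2500 / 213.00 = 11.74 mol
n(J) = 1090 / 182.20 = 5.982 mol
n/ν → A: 3.913, J: 5.982; A is limiting.
n(D) produced = (2/3) × 11.74 = 7.827 mol
Step 2:
n(D) available = 7.827 mol
n(L) = 219.0 / 35.40 = 6.186 mol
n/ν → D: 2.609, L: 3.093; D is limiting.
n(E) = (2/3) × 7.827 = 5.218 mol
mass = 5.218 × 651.30 = 3398 g

3400 g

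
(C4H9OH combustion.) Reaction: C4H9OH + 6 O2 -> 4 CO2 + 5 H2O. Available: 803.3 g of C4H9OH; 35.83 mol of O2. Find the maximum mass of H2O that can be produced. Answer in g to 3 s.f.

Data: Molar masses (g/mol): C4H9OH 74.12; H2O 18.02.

538 g

n(C4H9OH) = 803.3 / 74.12 = 10.84 mol
n(O2) = 35.83 mol
n/ν → C4H9OH: 10.84, O2: 5.972; O2 is limiting.
n(H2O) = (5/6) × 35.83 = 29.86 mol
mass = 29.86 × 18.02 = 538.1 g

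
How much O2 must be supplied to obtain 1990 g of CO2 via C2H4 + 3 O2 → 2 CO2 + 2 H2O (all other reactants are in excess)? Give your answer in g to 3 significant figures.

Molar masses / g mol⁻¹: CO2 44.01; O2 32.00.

2170 g

n(CO2) = 1990 / 44.01 = 45.22 mol
n(O2) = (3/2) × 45.22 = 67.83 mol
mass = 67.83 × 32.00 = 2171 g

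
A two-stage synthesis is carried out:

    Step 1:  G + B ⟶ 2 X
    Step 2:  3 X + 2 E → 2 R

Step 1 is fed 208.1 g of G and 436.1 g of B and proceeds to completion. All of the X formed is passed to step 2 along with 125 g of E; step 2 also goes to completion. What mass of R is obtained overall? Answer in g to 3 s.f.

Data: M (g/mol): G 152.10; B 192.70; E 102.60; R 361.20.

Step 1:
n(G) = 208.1 / 152.10 = 1.368 mol
n(B) = 436.1 / 192.70 = 2.263 mol
n/ν for G = 1.368/1 = 1.368
n/ν for B = 2.263/1 = 2.263
Smallest n/ν is G → limiting reagent.
n(X) produced = (2/1) × 1.368 = 2.736 mol
Step 2:
n(X) available = 2.736 mol
n(E) = 125.0 / 102.60 = 1.218 mol
n/ν for X = 2.736/3 = 0.9120
n/ν for E = 1.218/2 = 0.6090
Smallest n/ν is E → limiting reagent.
n(R) = (2/2) × 1.218 = 1.218 mol
mass = 1.218 × 361.20 = 439.9 g

440 g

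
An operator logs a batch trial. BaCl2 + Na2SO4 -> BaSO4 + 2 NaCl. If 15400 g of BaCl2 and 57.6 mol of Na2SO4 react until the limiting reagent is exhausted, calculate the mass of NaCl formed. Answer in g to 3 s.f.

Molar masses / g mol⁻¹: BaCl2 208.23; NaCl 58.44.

6730 g

n(BaCl2) = 15400 / 208.23 = 73.96 mol
n(Na2SO4) = 57.60 mol
n/ν for BaCl2 = 73.96/1 = 73.96
n/ν for Na2SO4 = 57.60/1 = 57.60
Smallest n/ν is Na2SO4 → limiting reagent.
n(NaCl) = (2/1) × 57.60 = 115.2 mol
mass = 115.2 × 58.44 = 6732 g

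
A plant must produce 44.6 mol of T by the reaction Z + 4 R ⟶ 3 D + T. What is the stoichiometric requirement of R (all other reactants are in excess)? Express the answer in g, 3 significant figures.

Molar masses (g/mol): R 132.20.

n(T) = 44.60 mol
n(R) = (4/1) × 44.60 = 178.4 mol
mass = 178.4 × 132.20 = 23580 g

23600 g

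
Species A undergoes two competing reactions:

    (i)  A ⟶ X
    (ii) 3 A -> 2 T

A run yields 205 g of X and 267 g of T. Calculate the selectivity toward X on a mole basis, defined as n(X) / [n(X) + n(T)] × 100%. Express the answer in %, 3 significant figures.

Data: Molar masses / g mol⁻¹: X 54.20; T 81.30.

n(X) = 205 / 54.20 = 3.782 mol
n(T) = 267 / 81.30 = 3.284 mol
selectivity = 3.782/(3.782+3.284) × 100 = 53.52 %

53.5 %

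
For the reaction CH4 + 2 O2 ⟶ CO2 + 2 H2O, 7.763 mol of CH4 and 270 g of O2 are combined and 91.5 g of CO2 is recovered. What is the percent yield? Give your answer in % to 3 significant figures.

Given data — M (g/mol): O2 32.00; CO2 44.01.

49.3 %

n(CH4) = 7.763 mol
n(O2) = 270.0 / 32.00 = 8.438 mol
n/ν for CH4 = 7.763/1 = 7.763
n/ν for O2 = 8.438/2 = 4.219
Smallest n/ν is O2 → limiting reagent.
theoretical n(CO2) = (1/2) × 8.438 = 4.219 mol → 185.7 g
% yield = 91.5 / 185.7 × 100 = 49.27 %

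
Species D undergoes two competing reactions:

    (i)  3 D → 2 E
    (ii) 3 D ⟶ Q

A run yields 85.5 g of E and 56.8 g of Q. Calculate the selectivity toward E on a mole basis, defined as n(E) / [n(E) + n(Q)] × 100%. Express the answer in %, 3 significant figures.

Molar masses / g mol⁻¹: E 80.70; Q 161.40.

n(E) = 85.5 / 80.70 = 1.059 mol
n(Q) = 56.8 / 161.40 = 0.3519 mol
selectivity = 1.059/(1.059+0.3519) × 100 = 75.06 %

75.1 %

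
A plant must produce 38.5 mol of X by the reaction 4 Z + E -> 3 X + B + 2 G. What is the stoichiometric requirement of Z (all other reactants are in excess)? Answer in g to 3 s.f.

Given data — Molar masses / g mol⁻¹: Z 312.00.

16000 g

n(X) = 38.50 mol
n(Z) = (4/3) × 38.50 = 51.33 mol
mass = 51.33 × 312.00 = 16010 g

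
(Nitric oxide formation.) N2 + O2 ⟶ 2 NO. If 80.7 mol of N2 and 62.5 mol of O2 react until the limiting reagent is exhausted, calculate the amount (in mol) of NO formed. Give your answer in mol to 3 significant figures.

125 mol

n(N2) = 80.70 mol
n(O2) = 62.50 mol
n/ν for N2 = 80.70/1 = 80.70
n/ν for O2 = 62.50/1 = 62.50
Smallest n/ν is O2 → limiting reagent.
n(NO) = (2/1) × 62.50 = 125.0 mol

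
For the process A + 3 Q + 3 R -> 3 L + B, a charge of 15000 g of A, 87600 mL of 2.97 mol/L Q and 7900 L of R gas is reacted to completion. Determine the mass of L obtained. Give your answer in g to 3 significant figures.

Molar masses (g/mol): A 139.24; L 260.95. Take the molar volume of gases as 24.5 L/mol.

n(A) = 15000 / 139.24 = 107.7 mol
n(Q) = 2.97 × 87600/1000 = 260.2 mol
n(R) = 7900 / 24.5 = 322.4 mol
n/ν for A = 107.7/1 = 107.7
n/ν for Q = 260.2/3 = 86.73
n/ν for R = 322.4/3 = 107.5
Smallest n/ν is Q → limiting reagent.
n(L) = (3/3) × 260.2 = 260.2 mol
mass = 260.2 × 260.95 = 67900 g

67900 g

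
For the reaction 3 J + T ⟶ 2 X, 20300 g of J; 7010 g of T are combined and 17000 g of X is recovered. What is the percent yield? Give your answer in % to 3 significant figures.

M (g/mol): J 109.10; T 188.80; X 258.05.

n(J) = 20300 / 109.10 = 186.1 mol
n(T) = 7010 / 188.80 = 37.13 mol
n/ν → J: 62.03, T: 37.13; T is limiting.
theoretical n(X) = (2/1) × 37.13 = 74.26 mol → 19160 g
% yield = 17000 / 19160 × 100 = 88.73 %

88.7 %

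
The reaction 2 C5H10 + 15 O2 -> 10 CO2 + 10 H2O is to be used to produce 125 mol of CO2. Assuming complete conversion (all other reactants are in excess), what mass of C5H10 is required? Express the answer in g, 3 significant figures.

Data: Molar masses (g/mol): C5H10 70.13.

n(CO2) = 125.0 mol
n(C5H10) = (2/10) × 125.0 = 25.00 mol
mass = 25.00 × 70.13 = 1753 g

1750 g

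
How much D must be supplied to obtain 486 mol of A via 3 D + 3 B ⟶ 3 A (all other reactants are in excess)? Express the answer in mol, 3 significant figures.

n(A) = 486.0 mol
n(D) = (3/3) × 486.0 = 486.0 mol

486 mol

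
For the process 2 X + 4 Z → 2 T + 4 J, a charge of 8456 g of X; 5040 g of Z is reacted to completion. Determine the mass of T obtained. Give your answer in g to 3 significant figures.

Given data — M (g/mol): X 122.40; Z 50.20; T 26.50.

1330 g

n(X) = 8456 / 122.40 = 69.08 mol
n(Z) = 5040 / 50.20 = 100.4 mol
n/ν for X = 69.08/2 = 34.54
n/ν for Z = 100.4/4 = 25.10
Smallest n/ν is Z → limiting reagent.
n(T) = (2/4) × 100.4 = 50.20 mol
mass = 50.20 × 26.50 = 1330 g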